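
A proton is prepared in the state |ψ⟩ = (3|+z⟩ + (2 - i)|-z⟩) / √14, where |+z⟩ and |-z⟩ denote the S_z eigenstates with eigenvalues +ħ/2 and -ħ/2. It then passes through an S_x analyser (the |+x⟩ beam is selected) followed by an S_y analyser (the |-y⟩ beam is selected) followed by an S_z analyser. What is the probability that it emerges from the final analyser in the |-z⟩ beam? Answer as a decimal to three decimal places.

0.232

First analyser (S_x): P(|+x⟩) = |⟨+x|ψ⟩|² = 26/28.
After stage 1 the state is |+x⟩; P(|-y⟩) = |⟨-y|+x⟩|² = 1/2.
After stage 2 the state is |-y⟩; P(|-z⟩) = |⟨-z|-y⟩|² = 1/2.
Joint probability = 26/28 × 1/2 × 1/2 = 0.232.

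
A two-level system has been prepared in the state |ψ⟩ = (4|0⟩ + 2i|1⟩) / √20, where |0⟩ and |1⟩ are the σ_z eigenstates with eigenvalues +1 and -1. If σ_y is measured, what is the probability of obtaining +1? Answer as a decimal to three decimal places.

|+y⟩ = (|0⟩ + i|1⟩)/√2, so ⟨+y|ψ⟩ = (6) / (√2·√20).
P = |6|² / 40 = 36/40.

0.900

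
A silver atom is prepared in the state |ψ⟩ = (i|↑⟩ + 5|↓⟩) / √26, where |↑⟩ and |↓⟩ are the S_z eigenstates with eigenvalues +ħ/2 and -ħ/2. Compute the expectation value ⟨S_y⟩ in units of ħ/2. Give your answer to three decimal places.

-0.385

⟨σ_y⟩ = 2 Im(a* b)/(|a|²+|b|²) with a = i, b = 5.
a* b = -5i, so ⟨σ_y⟩ = -10/26.
⟨S_y⟩ = (ħ/2)·⟨σ_y⟩.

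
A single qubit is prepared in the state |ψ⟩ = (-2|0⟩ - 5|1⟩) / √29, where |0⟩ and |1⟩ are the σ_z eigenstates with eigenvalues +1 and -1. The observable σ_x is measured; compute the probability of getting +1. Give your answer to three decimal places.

0.845

|+x⟩ = (|0⟩ + |1⟩)/√2, so ⟨+x|ψ⟩ = (-7) / (√2·√29).
P = |-7|² / 58 = 49/58.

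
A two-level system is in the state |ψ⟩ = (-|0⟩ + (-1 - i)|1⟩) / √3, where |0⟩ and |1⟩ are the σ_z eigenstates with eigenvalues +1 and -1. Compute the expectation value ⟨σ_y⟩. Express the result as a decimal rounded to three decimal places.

⟨σ_y⟩ = 2 Im(a* b)/(|a|²+|b|²) with a = -1, b = (-1 - i).
a* b = (1 + i), so ⟨σ_y⟩ = 2/3.

0.667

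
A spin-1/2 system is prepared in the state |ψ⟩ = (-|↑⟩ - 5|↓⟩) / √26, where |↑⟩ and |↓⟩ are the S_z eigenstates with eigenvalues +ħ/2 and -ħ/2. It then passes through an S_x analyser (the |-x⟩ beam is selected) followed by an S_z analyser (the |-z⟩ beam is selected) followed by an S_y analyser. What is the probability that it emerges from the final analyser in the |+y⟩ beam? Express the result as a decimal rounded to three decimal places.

First analyser (S_x): P(|-x⟩) = |⟨-x|ψ⟩|² = 16/52.
After stage 1 the state is |-x⟩; P(|-z⟩) = |⟨-z|-x⟩|² = 1/2.
After stage 2 the state is |-z⟩; P(|+y⟩) = |⟨+y|-z⟩|² = 1/2.
Joint probability = 16/52 × 1/2 × 1/2 = 0.077.

0.077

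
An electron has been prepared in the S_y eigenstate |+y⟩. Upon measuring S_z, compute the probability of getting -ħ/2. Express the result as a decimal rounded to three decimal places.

In the S_z basis, |+y⟩ = (|↑⟩ + i|↓⟩)/√2 and |-z⟩ = |↓⟩.
|⟨-z|+y⟩|² = 1/2.

0.500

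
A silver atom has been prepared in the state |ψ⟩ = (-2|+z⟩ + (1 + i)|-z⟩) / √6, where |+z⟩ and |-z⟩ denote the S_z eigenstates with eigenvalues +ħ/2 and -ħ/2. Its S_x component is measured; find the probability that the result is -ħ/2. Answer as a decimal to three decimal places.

0.833

|-x⟩ = (|+z⟩ - |-z⟩)/√2, so ⟨-x|ψ⟩ = (-3 - i) / (√2·√6).
P = |-3 - i|² / 12 = 10/12.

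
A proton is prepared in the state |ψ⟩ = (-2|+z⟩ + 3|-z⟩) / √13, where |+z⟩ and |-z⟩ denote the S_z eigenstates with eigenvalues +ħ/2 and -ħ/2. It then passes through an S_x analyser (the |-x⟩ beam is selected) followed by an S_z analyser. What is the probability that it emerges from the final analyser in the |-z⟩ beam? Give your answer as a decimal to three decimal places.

First analyser (S_x): P(|-x⟩) = |⟨-x|ψ⟩|² = 25/26.
After stage 1 the state is |-x⟩; P(|-z⟩) = |⟨-z|-x⟩|² = 1/2.
Joint probability = 25/26 × 1/2 = 0.481.

0.481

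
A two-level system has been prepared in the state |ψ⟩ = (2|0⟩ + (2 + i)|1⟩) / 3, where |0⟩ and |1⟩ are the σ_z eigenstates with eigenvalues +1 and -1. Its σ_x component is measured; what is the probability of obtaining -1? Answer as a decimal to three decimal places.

0.056

|-x⟩ = (|0⟩ - |1⟩)/√2, so ⟨-x|ψ⟩ = (-i) / (√2·3).
P = |-i|² / 18 = 1/18.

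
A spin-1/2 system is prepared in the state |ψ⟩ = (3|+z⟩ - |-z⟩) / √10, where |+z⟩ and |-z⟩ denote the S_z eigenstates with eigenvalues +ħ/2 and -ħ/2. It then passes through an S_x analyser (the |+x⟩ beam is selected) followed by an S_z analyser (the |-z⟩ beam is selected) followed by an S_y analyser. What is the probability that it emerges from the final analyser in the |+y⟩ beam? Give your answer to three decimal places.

0.050

First analyser (S_x): P(|+x⟩) = |⟨+x|ψ⟩|² = 4/20.
After stage 1 the state is |+x⟩; P(|-z⟩) = |⟨-z|+x⟩|² = 1/2.
After stage 2 the state is |-z⟩; P(|+y⟩) = |⟨+y|-z⟩|² = 1/2.
Joint probability = 4/20 × 1/2 × 1/2 = 0.050.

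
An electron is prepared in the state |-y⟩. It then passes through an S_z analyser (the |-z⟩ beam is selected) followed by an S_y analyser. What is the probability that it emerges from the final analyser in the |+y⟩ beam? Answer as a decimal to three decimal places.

First analyser (S_z): from |-y⟩, P(|-z⟩) = 1/2.
After stage 1 the state is |-z⟩; P(|+y⟩) = |⟨+y|-z⟩|² = 1/2.
Joint probability = 1/2 × 1/2 = 0.250.

0.250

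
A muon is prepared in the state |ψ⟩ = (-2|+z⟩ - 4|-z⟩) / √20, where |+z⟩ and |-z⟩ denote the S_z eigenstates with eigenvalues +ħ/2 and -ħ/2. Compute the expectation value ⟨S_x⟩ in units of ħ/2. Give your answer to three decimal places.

⟨σ_x⟩ = 2 Re(a* b)/(|a|²+|b|²) with a = -2, b = -4.
a* b = 8, so ⟨σ_x⟩ = 16/20.
⟨S_x⟩ = (ħ/2)·⟨σ_x⟩.

0.800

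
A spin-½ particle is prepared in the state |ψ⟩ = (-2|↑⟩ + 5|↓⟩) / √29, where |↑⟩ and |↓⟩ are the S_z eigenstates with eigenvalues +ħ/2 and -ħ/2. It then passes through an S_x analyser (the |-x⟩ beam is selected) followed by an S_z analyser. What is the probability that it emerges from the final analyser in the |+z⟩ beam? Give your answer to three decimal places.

First analyser (S_x): P(|-x⟩) = |⟨-x|ψ⟩|² = 49/58.
After stage 1 the state is |-x⟩; P(|+z⟩) = |⟨+z|-x⟩|² = 1/2.
Joint probability = 49/58 × 1/2 = 0.422.

0.422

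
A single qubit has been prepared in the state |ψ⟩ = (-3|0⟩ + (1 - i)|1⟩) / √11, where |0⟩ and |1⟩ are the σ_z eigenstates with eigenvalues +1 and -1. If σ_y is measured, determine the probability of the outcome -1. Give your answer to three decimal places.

0.227

|-y⟩ = (|0⟩ - i|1⟩)/√2, so ⟨-y|ψ⟩ = (-2 + i) / (√2·√11).
P = |-2 + i|² / 22 = 5/22.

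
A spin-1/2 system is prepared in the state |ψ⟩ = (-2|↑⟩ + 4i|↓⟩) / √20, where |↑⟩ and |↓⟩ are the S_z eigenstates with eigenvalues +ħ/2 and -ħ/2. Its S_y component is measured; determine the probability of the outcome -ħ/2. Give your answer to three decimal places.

0.900

|-y⟩ = (|↑⟩ - i|↓⟩)/√2, so ⟨-y|ψ⟩ = (-6) / (√2·√20).
P = |-6|² / 40 = 36/40.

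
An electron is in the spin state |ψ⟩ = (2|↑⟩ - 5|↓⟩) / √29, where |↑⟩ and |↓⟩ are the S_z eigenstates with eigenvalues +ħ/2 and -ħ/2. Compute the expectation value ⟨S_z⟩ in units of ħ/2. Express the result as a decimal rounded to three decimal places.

-0.724

⟨σ_z⟩ = |a|² - |b|² divided by |a|²+|b|², with a, b the |↑⟩, |↓⟩ amplitudes.
= (4 - 25)/29 = -21/29.
⟨S_z⟩ = (ħ/2)·⟨σ_z⟩.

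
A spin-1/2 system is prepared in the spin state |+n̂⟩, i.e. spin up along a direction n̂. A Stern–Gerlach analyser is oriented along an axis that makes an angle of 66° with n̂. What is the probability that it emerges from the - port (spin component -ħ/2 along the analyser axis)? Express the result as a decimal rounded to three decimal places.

For spin-½, the probability of finding spin-up along an axis at angle θ to the initial spin direction is cos²(θ/2); spin-down is sin²(θ/2).
θ = 66°, so P = sin²(33°) ≈ 0.297.

0.297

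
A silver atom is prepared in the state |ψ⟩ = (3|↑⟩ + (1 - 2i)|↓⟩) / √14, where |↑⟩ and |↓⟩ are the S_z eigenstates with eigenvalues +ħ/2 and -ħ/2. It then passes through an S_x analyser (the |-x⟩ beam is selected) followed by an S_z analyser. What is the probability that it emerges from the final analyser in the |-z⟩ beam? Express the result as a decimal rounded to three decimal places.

0.143

First analyser (S_x): P(|-x⟩) = |⟨-x|ψ⟩|² = 8/28.
After stage 1 the state is |-x⟩; P(|-z⟩) = |⟨-z|-x⟩|² = 1/2.
Joint probability = 8/28 × 1/2 = 0.143.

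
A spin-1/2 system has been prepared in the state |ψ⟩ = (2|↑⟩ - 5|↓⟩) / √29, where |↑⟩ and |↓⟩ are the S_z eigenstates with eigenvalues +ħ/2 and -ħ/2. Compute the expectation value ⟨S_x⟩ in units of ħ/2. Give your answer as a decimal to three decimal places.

-0.690

⟨σ_x⟩ = 2 Re(a* b)/(|a|²+|b|²) with a = 2, b = -5.
a* b = -10, so ⟨σ_x⟩ = -20/29.
⟨S_x⟩ = (ħ/2)·⟨σ_x⟩.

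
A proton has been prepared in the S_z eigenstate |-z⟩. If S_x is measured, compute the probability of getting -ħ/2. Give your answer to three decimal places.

In the S_z basis, |-z⟩ = |-z⟩ and |-x⟩ = (|+z⟩ - |-z⟩)/√2.
|⟨-x|-z⟩|² = 1/2.

0.500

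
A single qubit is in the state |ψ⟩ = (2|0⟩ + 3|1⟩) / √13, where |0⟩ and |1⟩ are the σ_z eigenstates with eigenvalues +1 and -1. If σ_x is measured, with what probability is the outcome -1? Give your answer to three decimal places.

0.038

|-x⟩ = (|0⟩ - |1⟩)/√2, so ⟨-x|ψ⟩ = (-1) / (√2·√13).
P = |-1|² / 26 = 1/26.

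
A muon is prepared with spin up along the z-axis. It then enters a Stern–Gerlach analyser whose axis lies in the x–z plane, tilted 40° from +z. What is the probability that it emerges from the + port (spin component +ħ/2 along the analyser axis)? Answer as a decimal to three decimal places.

For spin-½, the probability of finding spin-up along an axis at angle θ to the initial spin direction is cos²(θ/2); spin-down is sin²(θ/2).
θ = 40°, so P = cos²(20°) ≈ 0.883.

0.883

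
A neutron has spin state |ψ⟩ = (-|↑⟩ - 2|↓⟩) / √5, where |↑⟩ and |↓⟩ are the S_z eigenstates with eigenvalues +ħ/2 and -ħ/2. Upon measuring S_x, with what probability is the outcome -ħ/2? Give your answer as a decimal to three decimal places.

0.100

|-x⟩ = (|↑⟩ - |↓⟩)/√2, so ⟨-x|ψ⟩ = (1) / (√2·√5).
P = |1|² / 10 = 1/10.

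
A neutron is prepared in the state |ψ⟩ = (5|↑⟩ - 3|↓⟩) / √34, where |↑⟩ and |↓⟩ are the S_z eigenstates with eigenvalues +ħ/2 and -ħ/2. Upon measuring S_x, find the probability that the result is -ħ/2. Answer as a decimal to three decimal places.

|-x⟩ = (|↑⟩ - |↓⟩)/√2, so ⟨-x|ψ⟩ = (8) / (√2·√34).
P = |8|² / 68 = 64/68.

0.941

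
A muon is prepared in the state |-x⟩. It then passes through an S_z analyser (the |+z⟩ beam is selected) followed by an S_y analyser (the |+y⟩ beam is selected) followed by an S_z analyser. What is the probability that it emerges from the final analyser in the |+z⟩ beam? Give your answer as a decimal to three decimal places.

0.125

First analyser (S_z): from |-x⟩, P(|+z⟩) = 1/2.
After stage 1 the state is |+z⟩; P(|+y⟩) = |⟨+y|+z⟩|² = 1/2.
After stage 2 the state is |+y⟩; P(|+z⟩) = |⟨+z|+y⟩|² = 1/2.
Joint probability = 1/2 × 1/2 × 1/2 = 0.125.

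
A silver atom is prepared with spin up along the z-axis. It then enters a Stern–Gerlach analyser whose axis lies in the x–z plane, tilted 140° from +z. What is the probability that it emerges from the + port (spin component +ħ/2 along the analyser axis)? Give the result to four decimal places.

0.1170

For spin-½, the probability of finding spin-up along an axis at angle θ to the initial spin direction is cos²(θ/2); spin-down is sin²(θ/2).
θ = 140°, so P = cos²(70°) ≈ 0.1170.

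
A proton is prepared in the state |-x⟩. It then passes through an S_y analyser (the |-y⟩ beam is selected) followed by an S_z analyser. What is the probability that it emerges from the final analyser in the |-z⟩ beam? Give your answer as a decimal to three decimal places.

0.250

First analyser (S_y): from |-x⟩, P(|-y⟩) = 1/2.
After stage 1 the state is |-y⟩; P(|-z⟩) = |⟨-z|-y⟩|² = 1/2.
Joint probability = 1/2 × 1/2 = 0.250.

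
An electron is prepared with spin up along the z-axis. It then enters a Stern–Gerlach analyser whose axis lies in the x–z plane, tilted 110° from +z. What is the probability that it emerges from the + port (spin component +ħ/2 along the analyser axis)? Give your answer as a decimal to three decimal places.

0.329

For spin-½, the probability of finding spin-up along an axis at angle θ to the initial spin direction is cos²(θ/2); spin-down is sin²(θ/2).
θ = 110°, so P = cos²(55°) ≈ 0.329.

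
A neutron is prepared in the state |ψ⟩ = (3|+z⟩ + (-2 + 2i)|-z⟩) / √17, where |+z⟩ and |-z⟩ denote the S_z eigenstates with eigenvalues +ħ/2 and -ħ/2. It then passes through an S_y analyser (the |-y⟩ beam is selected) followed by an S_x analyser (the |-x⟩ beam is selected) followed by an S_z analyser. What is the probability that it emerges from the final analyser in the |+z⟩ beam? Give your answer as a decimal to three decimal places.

0.037

First analyser (S_y): P(|-y⟩) = |⟨-y|ψ⟩|² = 5/34.
After stage 1 the state is |-y⟩; P(|-x⟩) = |⟨-x|-y⟩|² = 1/2.
After stage 2 the state is |-x⟩; P(|+z⟩) = |⟨+z|-x⟩|² = 1/2.
Joint probability = 5/34 × 1/2 × 1/2 = 0.037.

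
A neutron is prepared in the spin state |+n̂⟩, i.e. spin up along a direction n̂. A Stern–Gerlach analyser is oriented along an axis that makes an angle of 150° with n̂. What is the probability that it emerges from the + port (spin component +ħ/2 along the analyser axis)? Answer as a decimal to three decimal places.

0.067

For spin-½, the probability of finding spin-up along an axis at angle θ to the initial spin direction is cos²(θ/2); spin-down is sin²(θ/2).
θ = 150°, so P = cos²(75°) ≈ 0.067.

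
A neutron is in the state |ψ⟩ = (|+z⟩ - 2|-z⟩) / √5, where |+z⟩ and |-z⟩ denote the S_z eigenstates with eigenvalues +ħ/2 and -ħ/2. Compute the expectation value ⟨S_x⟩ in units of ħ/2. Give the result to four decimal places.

⟨σ_x⟩ = 2 Re(a* b)/(|a|²+|b|²) with a = 1, b = -2.
a* b = -2, so ⟨σ_x⟩ = -4/5.
⟨S_x⟩ = (ħ/2)·⟨σ_x⟩.

-0.8000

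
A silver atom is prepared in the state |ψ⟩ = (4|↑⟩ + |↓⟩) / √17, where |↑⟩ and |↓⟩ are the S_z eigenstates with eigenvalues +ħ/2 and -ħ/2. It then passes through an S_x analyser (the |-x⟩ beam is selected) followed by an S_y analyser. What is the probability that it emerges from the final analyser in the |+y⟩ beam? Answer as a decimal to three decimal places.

0.132

First analyser (S_x): P(|-x⟩) = |⟨-x|ψ⟩|² = 9/34.
After stage 1 the state is |-x⟩; P(|+y⟩) = |⟨+y|-x⟩|² = 1/2.
Joint probability = 9/34 × 1/2 = 0.132.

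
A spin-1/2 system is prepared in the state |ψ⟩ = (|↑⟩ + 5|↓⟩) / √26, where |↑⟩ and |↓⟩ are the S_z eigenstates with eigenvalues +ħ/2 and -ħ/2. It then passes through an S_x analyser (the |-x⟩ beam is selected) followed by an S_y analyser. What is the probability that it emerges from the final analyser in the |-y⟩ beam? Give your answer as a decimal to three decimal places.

First analyser (S_x): P(|-x⟩) = |⟨-x|ψ⟩|² = 16/52.
After stage 1 the state is |-x⟩; P(|-y⟩) = |⟨-y|-x⟩|² = 1/2.
Joint probability = 16/52 × 1/2 = 0.154.

0.154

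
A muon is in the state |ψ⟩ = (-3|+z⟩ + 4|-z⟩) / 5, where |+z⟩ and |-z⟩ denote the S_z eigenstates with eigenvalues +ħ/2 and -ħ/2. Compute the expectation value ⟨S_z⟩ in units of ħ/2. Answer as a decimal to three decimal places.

-0.280

⟨σ_z⟩ = |a|² - |b|² divided by |a|²+|b|², with a, b the |+z⟩, |-z⟩ amplitudes.
= (9 - 16)/25 = -7/25.
⟨S_z⟩ = (ħ/2)·⟨σ_z⟩.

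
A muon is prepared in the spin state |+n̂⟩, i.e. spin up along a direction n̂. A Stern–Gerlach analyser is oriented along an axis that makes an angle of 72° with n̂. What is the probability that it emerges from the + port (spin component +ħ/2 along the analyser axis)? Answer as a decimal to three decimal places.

For spin-½, the probability of finding spin-up along an axis at angle θ to the initial spin direction is cos²(θ/2); spin-down is sin²(θ/2).
θ = 72°, so P = cos²(36°) ≈ 0.655.

0.655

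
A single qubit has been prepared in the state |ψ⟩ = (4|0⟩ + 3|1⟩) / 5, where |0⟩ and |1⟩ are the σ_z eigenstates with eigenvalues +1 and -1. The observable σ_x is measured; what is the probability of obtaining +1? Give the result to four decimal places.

0.9800

|+x⟩ = (|0⟩ + |1⟩)/√2, so ⟨+x|ψ⟩ = (7) / (√2·5).
P = |7|² / 50 = 49/50.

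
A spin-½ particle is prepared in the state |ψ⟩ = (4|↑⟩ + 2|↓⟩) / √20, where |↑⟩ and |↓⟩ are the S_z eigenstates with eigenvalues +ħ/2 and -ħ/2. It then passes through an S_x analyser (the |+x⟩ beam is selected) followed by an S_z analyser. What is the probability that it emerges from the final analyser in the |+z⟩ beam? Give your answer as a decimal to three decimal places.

0.450

First analyser (S_x): P(|+x⟩) = |⟨+x|ψ⟩|² = 36/40.
After stage 1 the state is |+x⟩; P(|+z⟩) = |⟨+z|+x⟩|² = 1/2.
Joint probability = 36/40 × 1/2 = 0.450.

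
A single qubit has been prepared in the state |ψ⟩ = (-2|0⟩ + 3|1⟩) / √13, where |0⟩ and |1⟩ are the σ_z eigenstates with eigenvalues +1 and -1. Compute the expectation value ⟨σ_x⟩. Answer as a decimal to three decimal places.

-0.923

⟨σ_x⟩ = 2 Re(a* b)/(|a|²+|b|²) with a = -2, b = 3.
a* b = -6, so ⟨σ_x⟩ = -12/13.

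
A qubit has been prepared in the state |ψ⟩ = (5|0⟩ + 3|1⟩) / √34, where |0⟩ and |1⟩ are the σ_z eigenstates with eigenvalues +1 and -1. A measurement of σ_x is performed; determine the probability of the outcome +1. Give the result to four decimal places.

|+x⟩ = (|0⟩ + |1⟩)/√2, so ⟨+x|ψ⟩ = (8) / (√2·√34).
P = |8|² / 68 = 64/68.

0.9412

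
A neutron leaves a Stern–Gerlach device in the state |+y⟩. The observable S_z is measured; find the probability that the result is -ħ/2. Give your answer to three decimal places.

0.500

In the S_z basis, |+y⟩ = (|+z⟩ + i|-z⟩)/√2 and |-z⟩ = |-z⟩.
|⟨-z|+y⟩|² = 1/2.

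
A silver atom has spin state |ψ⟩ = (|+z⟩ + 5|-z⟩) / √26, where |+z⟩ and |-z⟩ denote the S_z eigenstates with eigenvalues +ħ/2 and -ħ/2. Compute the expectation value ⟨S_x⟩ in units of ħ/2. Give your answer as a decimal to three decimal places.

0.385

⟨σ_x⟩ = 2 Re(a* b)/(|a|²+|b|²) with a = 1, b = 5.
a* b = 5, so ⟨σ_x⟩ = 10/26.
⟨S_x⟩ = (ħ/2)·⟨σ_x⟩.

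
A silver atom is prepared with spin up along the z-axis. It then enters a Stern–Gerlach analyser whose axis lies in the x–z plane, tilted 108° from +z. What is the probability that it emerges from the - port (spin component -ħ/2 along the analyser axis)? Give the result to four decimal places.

For spin-½, the probability of finding spin-up along an axis at angle θ to the initial spin direction is cos²(θ/2); spin-down is sin²(θ/2).
θ = 108°, so P = sin²(54°) ≈ 0.6545.

0.6545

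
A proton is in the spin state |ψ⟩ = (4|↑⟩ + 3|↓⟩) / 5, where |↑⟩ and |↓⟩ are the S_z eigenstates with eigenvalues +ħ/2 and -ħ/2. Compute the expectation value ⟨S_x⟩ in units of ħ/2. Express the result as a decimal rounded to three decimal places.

0.960

⟨σ_x⟩ = 2 Re(a* b)/(|a|²+|b|²) with a = 4, b = 3.
a* b = 12, so ⟨σ_x⟩ = 24/25.
⟨S_x⟩ = (ħ/2)·⟨σ_x⟩.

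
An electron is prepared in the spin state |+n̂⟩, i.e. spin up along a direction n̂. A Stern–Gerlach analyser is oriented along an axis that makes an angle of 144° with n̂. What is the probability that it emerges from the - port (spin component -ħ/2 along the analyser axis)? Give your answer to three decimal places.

0.905

For spin-½, the probability of finding spin-up along an axis at angle θ to the initial spin direction is cos²(θ/2); spin-down is sin²(θ/2).
θ = 144°, so P = sin²(72°) ≈ 0.905.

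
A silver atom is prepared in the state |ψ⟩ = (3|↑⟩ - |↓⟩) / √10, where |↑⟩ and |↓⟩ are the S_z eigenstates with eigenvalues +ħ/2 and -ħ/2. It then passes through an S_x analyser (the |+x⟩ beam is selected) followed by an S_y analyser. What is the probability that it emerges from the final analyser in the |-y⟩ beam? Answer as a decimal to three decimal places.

First analyser (S_x): P(|+x⟩) = |⟨+x|ψ⟩|² = 4/20.
After stage 1 the state is |+x⟩; P(|-y⟩) = |⟨-y|+x⟩|² = 1/2.
Joint probability = 4/20 × 1/2 = 0.100.

0.100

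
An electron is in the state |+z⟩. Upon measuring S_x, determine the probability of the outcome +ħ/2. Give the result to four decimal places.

0.5000

In the S_z basis, |+z⟩ = |↑⟩ and |+x⟩ = (|↑⟩ + |↓⟩)/√2.
|⟨+x|+z⟩|² = 1/2.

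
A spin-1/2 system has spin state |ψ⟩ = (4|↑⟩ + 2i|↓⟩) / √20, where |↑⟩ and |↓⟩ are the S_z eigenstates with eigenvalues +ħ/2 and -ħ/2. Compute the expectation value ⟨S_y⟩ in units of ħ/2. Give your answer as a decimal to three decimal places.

⟨σ_y⟩ = 2 Im(a* b)/(|a|²+|b|²) with a = 4, b = 2i.
a* b = 8i, so ⟨σ_y⟩ = 16/20.
⟨S_y⟩ = (ħ/2)·⟨σ_y⟩.

0.800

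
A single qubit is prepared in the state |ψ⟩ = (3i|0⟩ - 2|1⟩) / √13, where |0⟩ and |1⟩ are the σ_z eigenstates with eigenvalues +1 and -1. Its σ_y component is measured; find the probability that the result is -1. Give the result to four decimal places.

|-y⟩ = (|0⟩ - i|1⟩)/√2, so ⟨-y|ψ⟩ = (i) / (√2·√13).
P = |i|² / 26 = 1/26.

0.0385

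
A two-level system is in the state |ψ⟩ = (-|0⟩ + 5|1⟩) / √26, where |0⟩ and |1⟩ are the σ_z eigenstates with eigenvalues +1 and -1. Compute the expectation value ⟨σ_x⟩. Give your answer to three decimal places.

⟨σ_x⟩ = 2 Re(a* b)/(|a|²+|b|²) with a = -1, b = 5.
a* b = -5, so ⟨σ_x⟩ = -10/26.

-0.385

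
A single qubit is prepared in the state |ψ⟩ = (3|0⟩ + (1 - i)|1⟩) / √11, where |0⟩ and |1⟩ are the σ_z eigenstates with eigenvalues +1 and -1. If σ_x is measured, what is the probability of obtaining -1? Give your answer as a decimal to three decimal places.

|-x⟩ = (|0⟩ - |1⟩)/√2, so ⟨-x|ψ⟩ = (2 + i) / (√2·√11).
P = |2 + i|² / 22 = 5/22.

0.227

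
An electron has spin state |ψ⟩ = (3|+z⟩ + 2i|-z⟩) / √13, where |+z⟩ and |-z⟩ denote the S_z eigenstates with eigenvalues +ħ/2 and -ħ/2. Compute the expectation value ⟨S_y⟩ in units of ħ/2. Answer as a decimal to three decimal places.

0.923

⟨σ_y⟩ = 2 Im(a* b)/(|a|²+|b|²) with a = 3, b = 2i.
a* b = 6i, so ⟨σ_y⟩ = 12/13.
⟨S_y⟩ = (ħ/2)·⟨σ_y⟩.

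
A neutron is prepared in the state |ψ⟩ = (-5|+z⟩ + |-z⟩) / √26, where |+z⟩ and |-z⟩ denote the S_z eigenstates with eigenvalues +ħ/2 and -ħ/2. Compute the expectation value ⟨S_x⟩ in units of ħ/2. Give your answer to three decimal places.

-0.385

⟨σ_x⟩ = 2 Re(a* b)/(|a|²+|b|²) with a = -5, b = 1.
a* b = -5, so ⟨σ_x⟩ = -10/26.
⟨S_x⟩ = (ħ/2)·⟨σ_x⟩.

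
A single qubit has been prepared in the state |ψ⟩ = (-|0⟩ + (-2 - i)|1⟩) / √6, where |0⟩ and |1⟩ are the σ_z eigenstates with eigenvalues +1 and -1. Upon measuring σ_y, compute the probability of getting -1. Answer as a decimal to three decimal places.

|-y⟩ = (|0⟩ - i|1⟩)/√2, so ⟨-y|ψ⟩ = (-2i) / (√2·√6).
P = |-2i|² / 12 = 4/12.

0.333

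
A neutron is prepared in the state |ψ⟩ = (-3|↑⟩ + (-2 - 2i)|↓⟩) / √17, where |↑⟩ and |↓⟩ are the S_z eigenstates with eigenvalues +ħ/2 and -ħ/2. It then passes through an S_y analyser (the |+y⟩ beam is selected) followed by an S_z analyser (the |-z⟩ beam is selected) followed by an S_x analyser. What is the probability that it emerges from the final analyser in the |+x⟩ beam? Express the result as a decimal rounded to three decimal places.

0.213

First analyser (S_y): P(|+y⟩) = |⟨+y|ψ⟩|² = 29/34.
After stage 1 the state is |+y⟩; P(|-z⟩) = |⟨-z|+y⟩|² = 1/2.
After stage 2 the state is |-z⟩; P(|+x⟩) = |⟨+x|-z⟩|² = 1/2.
Joint probability = 29/34 × 1/2 × 1/2 = 0.213.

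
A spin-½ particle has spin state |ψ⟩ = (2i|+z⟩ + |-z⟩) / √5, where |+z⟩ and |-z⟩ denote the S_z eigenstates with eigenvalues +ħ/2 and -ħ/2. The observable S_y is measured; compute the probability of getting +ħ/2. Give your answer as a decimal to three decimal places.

|+y⟩ = (|+z⟩ + i|-z⟩)/√2, so ⟨+y|ψ⟩ = (i) / (√2·√5).
P = |i|² / 10 = 1/10.

0.100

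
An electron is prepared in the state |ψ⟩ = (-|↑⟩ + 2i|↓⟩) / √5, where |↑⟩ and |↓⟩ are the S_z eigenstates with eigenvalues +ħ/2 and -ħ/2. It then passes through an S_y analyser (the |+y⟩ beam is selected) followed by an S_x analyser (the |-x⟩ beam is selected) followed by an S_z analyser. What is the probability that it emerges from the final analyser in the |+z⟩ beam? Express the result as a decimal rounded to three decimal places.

0.025

First analyser (S_y): P(|+y⟩) = |⟨+y|ψ⟩|² = 1/10.
After stage 1 the state is |+y⟩; P(|-x⟩) = |⟨-x|+y⟩|² = 1/2.
After stage 2 the state is |-x⟩; P(|+z⟩) = |⟨+z|-x⟩|² = 1/2.
Joint probability = 1/10 × 1/2 × 1/2 = 0.025.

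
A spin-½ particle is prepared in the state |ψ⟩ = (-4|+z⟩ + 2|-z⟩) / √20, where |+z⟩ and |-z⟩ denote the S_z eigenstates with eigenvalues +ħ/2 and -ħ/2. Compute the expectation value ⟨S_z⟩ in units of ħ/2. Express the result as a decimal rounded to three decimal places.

⟨σ_z⟩ = |a|² - |b|² divided by |a|²+|b|², with a, b the |+z⟩, |-z⟩ amplitudes.
= (16 - 4)/20 = 12/20.
⟨S_z⟩ = (ħ/2)·⟨σ_z⟩.

0.600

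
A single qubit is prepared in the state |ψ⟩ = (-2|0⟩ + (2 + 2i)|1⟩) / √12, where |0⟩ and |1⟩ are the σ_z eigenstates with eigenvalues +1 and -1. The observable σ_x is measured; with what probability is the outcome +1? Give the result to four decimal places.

0.1667

|+x⟩ = (|0⟩ + |1⟩)/√2, so ⟨+x|ψ⟩ = (2i) / (√2·√12).
P = |2i|² / 24 = 4/24.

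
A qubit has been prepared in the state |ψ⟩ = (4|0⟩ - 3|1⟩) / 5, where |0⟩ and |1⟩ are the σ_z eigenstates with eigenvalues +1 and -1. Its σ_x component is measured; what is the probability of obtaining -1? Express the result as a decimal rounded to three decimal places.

|-x⟩ = (|0⟩ - |1⟩)/√2, so ⟨-x|ψ⟩ = (7) / (√2·5).
P = |7|² / 50 = 49/50.

0.980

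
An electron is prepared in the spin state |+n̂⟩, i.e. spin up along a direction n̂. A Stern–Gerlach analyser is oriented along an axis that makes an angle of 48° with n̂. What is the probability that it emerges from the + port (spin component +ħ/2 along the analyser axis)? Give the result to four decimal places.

0.8346

For spin-½, the probability of finding spin-up along an axis at angle θ to the initial spin direction is cos²(θ/2); spin-down is sin²(θ/2).
θ = 48°, so P = cos²(24°) ≈ 0.8346.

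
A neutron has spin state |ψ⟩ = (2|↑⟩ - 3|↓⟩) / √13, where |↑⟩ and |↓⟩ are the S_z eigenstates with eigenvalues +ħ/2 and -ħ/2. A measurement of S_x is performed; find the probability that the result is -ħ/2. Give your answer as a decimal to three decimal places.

|-x⟩ = (|↑⟩ - |↓⟩)/√2, so ⟨-x|ψ⟩ = (5) / (√2·√13).
P = |5|² / 26 = 25/26.

0.962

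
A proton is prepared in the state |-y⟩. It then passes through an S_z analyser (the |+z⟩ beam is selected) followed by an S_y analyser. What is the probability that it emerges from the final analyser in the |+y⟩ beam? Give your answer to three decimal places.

0.250

First analyser (S_z): from |-y⟩, P(|+z⟩) = 1/2.
After stage 1 the state is |+z⟩; P(|+y⟩) = |⟨+y|+z⟩|² = 1/2.
Joint probability = 1/2 × 1/2 = 0.250.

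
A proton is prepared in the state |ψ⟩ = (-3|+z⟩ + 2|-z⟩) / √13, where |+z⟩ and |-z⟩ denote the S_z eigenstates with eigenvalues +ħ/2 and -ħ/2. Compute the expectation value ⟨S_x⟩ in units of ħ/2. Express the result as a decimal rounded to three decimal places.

-0.923

⟨σ_x⟩ = 2 Re(a* b)/(|a|²+|b|²) with a = -3, b = 2.
a* b = -6, so ⟨σ_x⟩ = -12/13.
⟨S_x⟩ = (ħ/2)·⟨σ_x⟩.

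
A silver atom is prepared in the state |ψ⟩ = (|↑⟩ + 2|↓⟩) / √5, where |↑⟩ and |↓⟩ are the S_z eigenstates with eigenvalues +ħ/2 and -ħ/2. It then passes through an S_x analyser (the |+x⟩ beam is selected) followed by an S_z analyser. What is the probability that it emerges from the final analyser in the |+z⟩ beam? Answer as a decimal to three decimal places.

0.450

First analyser (S_x): P(|+x⟩) = |⟨+x|ψ⟩|² = 9/10.
After stage 1 the state is |+x⟩; P(|+z⟩) = |⟨+z|+x⟩|² = 1/2.
Joint probability = 9/10 × 1/2 = 0.450.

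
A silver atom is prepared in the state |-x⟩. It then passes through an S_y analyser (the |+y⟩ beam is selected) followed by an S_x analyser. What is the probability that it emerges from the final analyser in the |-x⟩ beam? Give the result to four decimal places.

0.2500

First analyser (S_y): from |-x⟩, P(|+y⟩) = 1/2.
After stage 1 the state is |+y⟩; P(|-x⟩) = |⟨-x|+y⟩|² = 1/2.
Joint probability = 1/2 × 1/2 = 0.2500.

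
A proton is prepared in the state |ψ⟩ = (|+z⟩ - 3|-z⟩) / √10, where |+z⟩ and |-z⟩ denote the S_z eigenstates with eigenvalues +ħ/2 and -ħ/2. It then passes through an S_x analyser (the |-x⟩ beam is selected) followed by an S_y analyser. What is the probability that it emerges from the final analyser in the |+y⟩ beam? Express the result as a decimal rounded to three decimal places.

First analyser (S_x): P(|-x⟩) = |⟨-x|ψ⟩|² = 16/20.
After stage 1 the state is |-x⟩; P(|+y⟩) = |⟨+y|-x⟩|² = 1/2.
Joint probability = 16/20 × 1/2 = 0.400.

0.400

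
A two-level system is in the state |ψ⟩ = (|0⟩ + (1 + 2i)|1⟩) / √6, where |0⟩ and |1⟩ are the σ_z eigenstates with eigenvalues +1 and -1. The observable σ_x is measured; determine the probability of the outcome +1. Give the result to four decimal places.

|+x⟩ = (|0⟩ + |1⟩)/√2, so ⟨+x|ψ⟩ = (2 + 2i) / (√2·√6).
P = |2 + 2i|² / 12 = 8/12.

0.6667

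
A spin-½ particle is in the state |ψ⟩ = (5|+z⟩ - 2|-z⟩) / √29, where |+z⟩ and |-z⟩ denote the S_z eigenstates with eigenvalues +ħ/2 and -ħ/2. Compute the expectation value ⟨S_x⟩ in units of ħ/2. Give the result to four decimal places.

-0.6897

⟨σ_x⟩ = 2 Re(a* b)/(|a|²+|b|²) with a = 5, b = -2.
a* b = -10, so ⟨σ_x⟩ = -20/29.
⟨S_x⟩ = (ħ/2)·⟨σ_x⟩.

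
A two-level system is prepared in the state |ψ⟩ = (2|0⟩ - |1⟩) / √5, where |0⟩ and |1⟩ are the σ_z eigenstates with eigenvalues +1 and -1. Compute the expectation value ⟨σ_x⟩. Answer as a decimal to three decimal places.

-0.800

⟨σ_x⟩ = 2 Re(a* b)/(|a|²+|b|²) with a = 2, b = -1.
a* b = -2, so ⟨σ_x⟩ = -4/5.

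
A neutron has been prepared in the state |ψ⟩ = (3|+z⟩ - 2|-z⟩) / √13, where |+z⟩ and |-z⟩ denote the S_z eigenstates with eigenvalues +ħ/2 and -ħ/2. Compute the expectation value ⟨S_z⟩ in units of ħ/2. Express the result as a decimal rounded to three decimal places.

⟨σ_z⟩ = |a|² - |b|² divided by |a|²+|b|², with a, b the |+z⟩, |-z⟩ amplitudes.
= (9 - 4)/13 = 5/13.
⟨S_z⟩ = (ħ/2)·⟨σ_z⟩.

0.385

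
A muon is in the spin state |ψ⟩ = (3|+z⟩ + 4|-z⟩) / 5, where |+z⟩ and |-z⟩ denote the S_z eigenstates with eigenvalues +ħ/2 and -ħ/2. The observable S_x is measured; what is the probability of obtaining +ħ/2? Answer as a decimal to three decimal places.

|+x⟩ = (|+z⟩ + |-z⟩)/√2, so ⟨+x|ψ⟩ = (7) / (√2·5).
P = |7|² / 50 = 49/50.

0.980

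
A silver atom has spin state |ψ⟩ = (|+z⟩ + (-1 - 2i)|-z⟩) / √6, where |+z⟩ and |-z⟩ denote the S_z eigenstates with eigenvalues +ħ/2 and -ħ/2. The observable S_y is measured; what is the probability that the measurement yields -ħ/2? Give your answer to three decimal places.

|-y⟩ = (|+z⟩ - i|-z⟩)/√2, so ⟨-y|ψ⟩ = (3 - i) / (√2·√6).
P = |3 - i|² / 12 = 10/12.

0.833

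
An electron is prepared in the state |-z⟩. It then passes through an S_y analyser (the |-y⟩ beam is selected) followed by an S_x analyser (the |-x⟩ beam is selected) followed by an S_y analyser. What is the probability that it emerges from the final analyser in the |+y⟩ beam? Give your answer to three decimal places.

First analyser (S_y): from |-z⟩, P(|-y⟩) = 1/2.
After stage 1 the state is |-y⟩; P(|-x⟩) = |⟨-x|-y⟩|² = 1/2.
After stage 2 the state is |-x⟩; P(|+y⟩) = |⟨+y|-x⟩|² = 1/2.
Joint probability = 1/2 × 1/2 × 1/2 = 0.125.

0.125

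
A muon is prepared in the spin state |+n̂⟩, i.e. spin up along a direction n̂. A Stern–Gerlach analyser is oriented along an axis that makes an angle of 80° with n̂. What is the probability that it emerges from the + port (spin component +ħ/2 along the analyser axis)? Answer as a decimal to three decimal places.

For spin-½, the probability of finding spin-up along an axis at angle θ to the initial spin direction is cos²(θ/2); spin-down is sin²(θ/2).
θ = 80°, so P = cos²(40°) ≈ 0.587.

0.587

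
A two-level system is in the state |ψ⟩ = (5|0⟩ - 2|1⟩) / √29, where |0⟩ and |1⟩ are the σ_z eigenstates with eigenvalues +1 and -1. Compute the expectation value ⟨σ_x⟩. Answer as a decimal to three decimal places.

-0.690

⟨σ_x⟩ = 2 Re(a* b)/(|a|²+|b|²) with a = 5, b = -2.
a* b = -10, so ⟨σ_x⟩ = -20/29.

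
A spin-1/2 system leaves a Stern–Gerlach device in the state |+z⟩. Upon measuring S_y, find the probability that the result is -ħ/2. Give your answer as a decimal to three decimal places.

0.500

In the S_z basis, |+z⟩ = |+z⟩ and |-y⟩ = (|+z⟩ - i|-z⟩)/√2.
|⟨-y|+z⟩|² = 1/2.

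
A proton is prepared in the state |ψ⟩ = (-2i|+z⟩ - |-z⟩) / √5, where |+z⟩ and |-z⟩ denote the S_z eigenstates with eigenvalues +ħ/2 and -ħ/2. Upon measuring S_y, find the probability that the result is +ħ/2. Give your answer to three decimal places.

|+y⟩ = (|+z⟩ + i|-z⟩)/√2, so ⟨+y|ψ⟩ = (-i) / (√2·√5).
P = |-i|² / 10 = 1/10.

0.100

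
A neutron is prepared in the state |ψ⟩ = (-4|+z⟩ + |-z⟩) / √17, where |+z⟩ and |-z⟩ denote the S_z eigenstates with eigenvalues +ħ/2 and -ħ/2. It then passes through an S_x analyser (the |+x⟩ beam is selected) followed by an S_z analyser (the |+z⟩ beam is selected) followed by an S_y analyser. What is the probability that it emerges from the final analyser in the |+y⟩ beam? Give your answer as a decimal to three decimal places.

0.066

First analyser (S_x): P(|+x⟩) = |⟨+x|ψ⟩|² = 9/34.
After stage 1 the state is |+x⟩; P(|+z⟩) = |⟨+z|+x⟩|² = 1/2.
After stage 2 the state is |+z⟩; P(|+y⟩) = |⟨+y|+z⟩|² = 1/2.
Joint probability = 9/34 × 1/2 × 1/2 = 0.066.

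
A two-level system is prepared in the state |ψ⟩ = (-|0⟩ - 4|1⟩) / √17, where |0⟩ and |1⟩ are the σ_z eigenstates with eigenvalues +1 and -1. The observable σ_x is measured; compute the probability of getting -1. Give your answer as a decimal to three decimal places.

|-x⟩ = (|0⟩ - |1⟩)/√2, so ⟨-x|ψ⟩ = (3) / (√2·√17).
P = |3|² / 34 = 9/34.

0.265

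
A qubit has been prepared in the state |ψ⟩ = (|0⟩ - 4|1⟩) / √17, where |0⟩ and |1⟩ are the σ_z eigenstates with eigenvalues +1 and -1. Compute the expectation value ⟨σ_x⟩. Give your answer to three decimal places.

⟨σ_x⟩ = 2 Re(a* b)/(|a|²+|b|²) with a = 1, b = -4.
a* b = -4, so ⟨σ_x⟩ = -8/17.

-0.471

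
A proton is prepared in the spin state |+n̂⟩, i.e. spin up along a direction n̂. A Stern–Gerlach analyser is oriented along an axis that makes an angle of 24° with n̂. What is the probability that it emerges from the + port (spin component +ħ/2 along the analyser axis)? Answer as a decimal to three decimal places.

For spin-½, the probability of finding spin-up along an axis at angle θ to the initial spin direction is cos²(θ/2); spin-down is sin²(θ/2).
θ = 24°, so P = cos²(12°) ≈ 0.957.

0.957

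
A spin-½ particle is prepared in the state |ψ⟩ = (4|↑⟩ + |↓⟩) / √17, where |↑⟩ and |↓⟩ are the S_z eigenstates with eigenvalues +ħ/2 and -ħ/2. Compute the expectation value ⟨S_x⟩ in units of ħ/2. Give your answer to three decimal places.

⟨σ_x⟩ = 2 Re(a* b)/(|a|²+|b|²) with a = 4, b = 1.
a* b = 4, so ⟨σ_x⟩ = 8/17.
⟨S_x⟩ = (ħ/2)·⟨σ_x⟩.

0.471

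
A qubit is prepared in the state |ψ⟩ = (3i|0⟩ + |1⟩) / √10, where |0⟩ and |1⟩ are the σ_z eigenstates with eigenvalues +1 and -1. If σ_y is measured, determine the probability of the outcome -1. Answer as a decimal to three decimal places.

|-y⟩ = (|0⟩ - i|1⟩)/√2, so ⟨-y|ψ⟩ = (4i) / (√2·√10).
P = |4i|² / 20 = 16/20.

0.800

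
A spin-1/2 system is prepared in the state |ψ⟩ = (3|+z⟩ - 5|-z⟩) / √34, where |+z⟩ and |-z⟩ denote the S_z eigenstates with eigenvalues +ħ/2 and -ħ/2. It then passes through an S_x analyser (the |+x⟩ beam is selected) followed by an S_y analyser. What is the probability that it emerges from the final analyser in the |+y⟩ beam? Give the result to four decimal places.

First analyser (S_x): P(|+x⟩) = |⟨+x|ψ⟩|² = 4/68.
After stage 1 the state is |+x⟩; P(|+y⟩) = |⟨+y|+x⟩|² = 1/2.
Joint probability = 4/68 × 1/2 = 0.0294.

0.0294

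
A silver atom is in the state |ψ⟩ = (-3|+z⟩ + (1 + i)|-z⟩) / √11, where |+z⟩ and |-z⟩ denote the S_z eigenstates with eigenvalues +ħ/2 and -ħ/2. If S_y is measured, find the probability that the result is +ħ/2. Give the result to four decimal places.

0.2273

|+y⟩ = (|+z⟩ + i|-z⟩)/√2, so ⟨+y|ψ⟩ = (-2 - i) / (√2·√11).
P = |-2 - i|² / 22 = 5/22.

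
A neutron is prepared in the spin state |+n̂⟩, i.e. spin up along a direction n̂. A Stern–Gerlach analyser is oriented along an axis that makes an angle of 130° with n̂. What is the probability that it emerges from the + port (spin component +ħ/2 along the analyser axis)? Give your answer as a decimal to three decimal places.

0.179

For spin-½, the probability of finding spin-up along an axis at angle θ to the initial spin direction is cos²(θ/2); spin-down is sin²(θ/2).
θ = 130°, so P = cos²(65°) ≈ 0.179.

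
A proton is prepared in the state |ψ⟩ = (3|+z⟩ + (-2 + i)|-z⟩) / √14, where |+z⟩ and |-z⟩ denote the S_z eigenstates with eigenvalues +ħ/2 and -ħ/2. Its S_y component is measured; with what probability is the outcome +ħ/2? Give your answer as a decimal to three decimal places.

|+y⟩ = (|+z⟩ + i|-z⟩)/√2, so ⟨+y|ψ⟩ = (4 + 2i) / (√2·√14).
P = |4 + 2i|² / 28 = 20/28.

0.714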